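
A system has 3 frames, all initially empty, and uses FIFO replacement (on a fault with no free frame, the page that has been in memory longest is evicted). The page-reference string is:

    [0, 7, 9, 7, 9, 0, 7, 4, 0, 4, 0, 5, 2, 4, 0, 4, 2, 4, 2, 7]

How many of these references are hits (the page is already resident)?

0: miss, frames {0}
7: miss, frames {0,7}
9: miss, frames {0,7,9}
7: hit
9: hit
0: hit
7: hit
4: miss, evict 0, frames {7,9,4}
0: miss, evict 7, frames {9,4,0}
4: hit
0: hit
5: miss, evict 9, frames {4,0,5}
2: miss, evict 4, frames {0,5,2}
4: miss, evict 0, frames {5,2,4}
0: miss, evict 5, frames {2,4,0}
4: hit
2: hit
4: hit
2: hit
7: miss, evict 2, frames {4,0,7}
Hits: 10.

10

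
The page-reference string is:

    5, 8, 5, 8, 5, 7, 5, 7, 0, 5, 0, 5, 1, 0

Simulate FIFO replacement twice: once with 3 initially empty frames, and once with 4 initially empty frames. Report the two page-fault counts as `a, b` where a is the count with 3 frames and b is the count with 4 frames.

6, 5

3 frames: F F . . . F . . F F . . F . → 6 faults.
4 frames: F F . . . F . . F . . . F . → 5 faults.
5 < 6: adding a frame reduced faults, as is typical.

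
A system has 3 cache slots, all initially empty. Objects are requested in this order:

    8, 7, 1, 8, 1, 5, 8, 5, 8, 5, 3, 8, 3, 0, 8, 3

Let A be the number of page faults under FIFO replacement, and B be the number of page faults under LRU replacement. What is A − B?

Under FIFO: F F F . . F F . . . F . . F . . → 7 faults.
Under LRU: F F F . . F . . . . F . . F . . → 6 faults.
A − B = 7 − 6 = 1.

1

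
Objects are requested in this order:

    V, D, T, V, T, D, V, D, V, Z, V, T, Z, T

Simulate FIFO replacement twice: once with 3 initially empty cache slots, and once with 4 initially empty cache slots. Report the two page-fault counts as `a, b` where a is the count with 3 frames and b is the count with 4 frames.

3 frames: F F F . . . . . . F F . . . → 5 faults.
4 frames: F F F . . . . . . F . . . . → 4 faults.
4 < 5: adding a frame reduced faults, as is typical.

5, 4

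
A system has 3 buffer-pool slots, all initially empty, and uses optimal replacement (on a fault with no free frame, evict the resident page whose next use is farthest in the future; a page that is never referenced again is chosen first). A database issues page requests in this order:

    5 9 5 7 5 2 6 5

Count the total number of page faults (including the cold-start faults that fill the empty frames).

5

5 → miss, frames (5)
9 → miss, frames (5 9)
5 → hit
7 → miss, frames (5 9 7)
5 → hit
2 → miss, evict 7, frames (5 9 2)
6 → miss, evict 2, frames (5 9 6)
5 → hit
Page faults: 5.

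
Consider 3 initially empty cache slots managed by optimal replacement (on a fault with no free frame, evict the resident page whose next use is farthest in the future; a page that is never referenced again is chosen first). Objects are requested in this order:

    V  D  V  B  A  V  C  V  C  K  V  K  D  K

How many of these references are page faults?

6

V -> fault, frames (V)
D -> fault, frames (V D)
V -> hit
B -> fault, frames (V D B)
A -> fault, evict B, frames (V D A)
V -> hit
C -> fault, evict A, frames (V D C)
V -> hit
C -> hit
K -> fault, evict C, frames (V D K)
V -> hit
K -> hit
D -> hit
K -> hit
Page faults: 6.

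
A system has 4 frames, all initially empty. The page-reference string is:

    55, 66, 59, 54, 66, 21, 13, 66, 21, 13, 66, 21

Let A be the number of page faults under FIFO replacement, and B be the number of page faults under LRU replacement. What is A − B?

Under FIFO: F F F F . F F F . . . . → 7 faults.
Under LRU: F F F F . F F . . . . . → 6 faults.
A − B = 7 − 6 = 1.

1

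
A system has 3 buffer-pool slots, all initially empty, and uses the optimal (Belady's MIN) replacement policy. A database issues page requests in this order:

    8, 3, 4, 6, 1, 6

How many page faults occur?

8 -> fault, frames (8)
3 -> fault, frames (8 3)
4 -> fault, frames (8 3 4)
6 -> fault, evict 4, frames (8 3 6)
1 -> fault, evict 3, frames (8 6 1)
6 -> hit
Page faults: 5.

5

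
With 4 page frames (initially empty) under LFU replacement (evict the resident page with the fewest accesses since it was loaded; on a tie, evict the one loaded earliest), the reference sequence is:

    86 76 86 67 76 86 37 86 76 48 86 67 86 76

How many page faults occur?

86 -> fault, frames [86]
76 -> fault, frames [86, 76]
86 -> hit
67 -> fault, frames [86, 76, 67]
76 -> hit
86 -> hit
37 -> fault, frames [86, 76, 67, 37]
86 -> hit
76 -> hit
48 -> fault, evict 67, frames [86, 76, 37, 48]
86 -> hit
67 -> fault, evict 37, frames [86, 76, 48, 67]
86 -> hit
76 -> hit
Page faults: 6.

6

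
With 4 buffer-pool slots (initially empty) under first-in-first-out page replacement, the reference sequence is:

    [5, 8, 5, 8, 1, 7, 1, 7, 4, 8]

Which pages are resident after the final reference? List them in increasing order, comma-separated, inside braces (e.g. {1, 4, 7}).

{1, 4, 7, 8}

5 -> fault, frames {5}
8 -> fault, frames {5,8}
5 -> hit
8 -> hit
1 -> fault, frames {5,8,1}
7 -> fault, frames {5,8,1,7}
1 -> hit
7 -> hit
4 -> fault, evict 5, frames {8,1,7,4}
8 -> hit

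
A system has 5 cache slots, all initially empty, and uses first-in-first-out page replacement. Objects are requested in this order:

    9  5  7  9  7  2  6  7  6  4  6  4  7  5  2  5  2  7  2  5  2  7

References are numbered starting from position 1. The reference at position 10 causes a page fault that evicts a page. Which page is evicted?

pos 1: 9 → miss, frames {9}
pos 2: 5 → miss, frames {9,5}
pos 3: 7 → miss, frames {9,5,7}
pos 4: 9 → hit
pos 5: 7 → hit
pos 6: 2 → miss, frames {9,5,7,2}
pos 7: 6 → miss, frames {9,5,7,2,6}
pos 8: 7 → hit
pos 9: 6 → hit
pos 10: 4 → miss, evict 9, frames {5,7,2,6,4}
At position 10, page 9 is evicted.

9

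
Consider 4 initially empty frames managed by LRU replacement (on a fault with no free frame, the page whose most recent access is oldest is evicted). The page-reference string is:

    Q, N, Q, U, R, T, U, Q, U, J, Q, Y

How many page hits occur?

Q → miss, frames [Q]
N → miss, frames [Q, N]
Q → hit
U → miss, frames [N, Q, U]
R → miss, frames [N, Q, U, R]
T → miss, evict N, frames [Q, U, R, T]
U → hit
Q → hit
U → hit
J → miss, evict R, frames [T, Q, U, J]
Q → hit
Y → miss, evict T, frames [U, J, Q, Y]
Hits: 5.

5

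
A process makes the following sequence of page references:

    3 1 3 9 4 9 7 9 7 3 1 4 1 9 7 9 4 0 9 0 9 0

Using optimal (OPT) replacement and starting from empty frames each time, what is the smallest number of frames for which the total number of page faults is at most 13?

2

f=1: 22 faults
f=2: 12 faults
f=3: 9 faults
f=4: 7 faults
f=5: 6 faults
f=6: 6 faults
Smallest f with faults ≤ 13 is 2.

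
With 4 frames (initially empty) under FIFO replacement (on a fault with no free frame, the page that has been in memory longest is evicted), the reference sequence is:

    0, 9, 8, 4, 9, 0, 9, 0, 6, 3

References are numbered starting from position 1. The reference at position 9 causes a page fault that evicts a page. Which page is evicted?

pos 1: 0 -> miss, frames (0)
pos 2: 9 -> miss, frames (0 9)
pos 3: 8 -> miss, frames (0 9 8)
pos 4: 4 -> miss, frames (0 9 8 4)
pos 5: 9 -> hit
pos 6: 0 -> hit
pos 7: 9 -> hit
pos 8: 0 -> hit
pos 9: 6 -> miss, evict 0, frames (9 8 4 6)
At position 9, page 0 is evicted.

0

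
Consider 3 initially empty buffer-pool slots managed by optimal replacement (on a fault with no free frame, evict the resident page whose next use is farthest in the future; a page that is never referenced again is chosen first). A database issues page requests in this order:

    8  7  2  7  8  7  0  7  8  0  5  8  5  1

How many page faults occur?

8 -> fault, frames [8]
7 -> fault, frames [8, 7]
2 -> fault, frames [8, 7, 2]
7 -> hit
8 -> hit
7 -> hit
0 -> fault, evict 2, frames [8, 7, 0]
7 -> hit
8 -> hit
0 -> hit
5 -> fault, evict 0, frames [8, 7, 5]
8 -> hit
5 -> hit
1 -> fault, evict 5, frames [8, 7, 1]
Page faults: 6.

6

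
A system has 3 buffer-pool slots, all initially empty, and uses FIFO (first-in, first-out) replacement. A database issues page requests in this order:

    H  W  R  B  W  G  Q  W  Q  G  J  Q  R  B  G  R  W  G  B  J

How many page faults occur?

H -> fault, frames (H)
W -> fault, frames (H W)
R -> fault, frames (H W R)
B -> fault, evict H, frames (W R B)
W -> hit
G -> fault, evict W, frames (R B G)
Q -> fault, evict R, frames (B G Q)
W -> fault, evict B, frames (G Q W)
Q -> hit
G -> hit
J -> fault, evict G, frames (Q W J)
Q -> hit
R -> fault, evict Q, frames (W J R)
B -> fault, evict W, frames (J R B)
G -> fault, evict J, frames (R B G)
R -> hit
W -> fault, evict R, frames (B G W)
G -> hit
B -> hit
J -> fault, evict B, frames (G W J)
Page faults: 13.

13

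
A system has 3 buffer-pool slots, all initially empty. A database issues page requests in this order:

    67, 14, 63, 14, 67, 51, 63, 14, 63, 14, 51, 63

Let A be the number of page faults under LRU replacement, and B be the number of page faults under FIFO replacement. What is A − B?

Under LRU: F F F . . F F F . . . . → 6 faults.
Under FIFO: F F F . . F . . . . . . → 4 faults.
A − B = 6 − 4 = 2.

2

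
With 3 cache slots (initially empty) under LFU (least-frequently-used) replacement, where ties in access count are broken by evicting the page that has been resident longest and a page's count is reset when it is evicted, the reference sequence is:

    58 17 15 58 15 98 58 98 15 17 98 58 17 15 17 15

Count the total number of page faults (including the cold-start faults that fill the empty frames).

58: fault, frames [58]
17: fault, frames [58, 17]
15: fault, frames [58, 17, 15]
58: hit
15: hit
98: fault, evict 17, frames [58, 15, 98]
58: hit
98: hit
15: hit
17: fault, evict 98, frames [58, 15, 17]
98: fault, evict 17, frames [58, 15, 98]
58: hit
17: fault, evict 98, frames [58, 15, 17]
15: hit
17: hit
15: hit
Page faults: 7.

7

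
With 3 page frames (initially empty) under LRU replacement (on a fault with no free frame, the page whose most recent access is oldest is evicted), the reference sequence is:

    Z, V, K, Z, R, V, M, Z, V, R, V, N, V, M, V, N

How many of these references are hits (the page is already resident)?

Z: miss, frames {Z}
V: miss, frames {Z,V}
K: miss, frames {Z,V,K}
Z: hit
R: miss, evict V, frames {K,Z,R}
V: miss, evict K, frames {Z,R,V}
M: miss, evict Z, frames {R,V,M}
Z: miss, evict R, frames {V,M,Z}
V: hit
R: miss, evict M, frames {Z,V,R}
V: hit
N: miss, evict Z, frames {R,V,N}
V: hit
M: miss, evict R, frames {N,V,M}
V: hit
N: hit
Hits: 6.

6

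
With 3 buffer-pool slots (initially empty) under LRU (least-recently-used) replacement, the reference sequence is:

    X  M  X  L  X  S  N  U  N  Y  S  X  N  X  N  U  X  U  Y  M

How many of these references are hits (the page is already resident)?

X -> fault, frames [X]
M -> fault, frames [X, M]
X -> hit
L -> fault, frames [M, X, L]
X -> hit
S -> fault, evict M, frames [L, X, S]
N -> fault, evict L, frames [X, S, N]
U -> fault, evict X, frames [S, N, U]
N -> hit
Y -> fault, evict S, frames [U, N, Y]
S -> fault, evict U, frames [N, Y, S]
X -> fault, evict N, frames [Y, S, X]
N -> fault, evict Y, frames [S, X, N]
X -> hit
N -> hit
U -> fault, evict S, frames [X, N, U]
X -> hit
U -> hit
Y -> fault, evict N, frames [X, U, Y]
M -> fault, evict X, frames [U, Y, M]
Hits: 7.

7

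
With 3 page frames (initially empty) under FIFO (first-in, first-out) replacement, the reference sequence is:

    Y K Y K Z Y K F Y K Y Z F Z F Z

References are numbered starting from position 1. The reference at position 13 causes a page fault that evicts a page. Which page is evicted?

pos 1: Y -> fault, frames [Y]
pos 2: K -> fault, frames [Y, K]
pos 3: Y -> hit
pos 4: K -> hit
pos 5: Z -> fault, frames [Y, K, Z]
pos 6: Y -> hit
pos 7: K -> hit
pos 8: F -> fault, evict Y, frames [K, Z, F]
pos 9: Y -> fault, evict K, frames [Z, F, Y]
pos 10: K -> fault, evict Z, frames [F, Y, K]
pos 11: Y -> hit
pos 12: Z -> fault, evict F, frames [Y, K, Z]
pos 13: F -> fault, evict Y, frames [K, Z, F]
At position 13, page Y is evicted.

Y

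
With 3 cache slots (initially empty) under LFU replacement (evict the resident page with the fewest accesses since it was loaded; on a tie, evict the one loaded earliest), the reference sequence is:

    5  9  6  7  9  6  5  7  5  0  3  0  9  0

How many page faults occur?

10

5 -> miss, frames {5}
9 -> miss, frames {5,9}
6 -> miss, frames {5,9,6}
7 -> miss, evict 5, frames {9,6,7}
9 -> hit
6 -> hit
5 -> miss, evict 7, frames {9,6,5}
7 -> miss, evict 5, frames {9,6,7}
5 -> miss, evict 7, frames {9,6,5}
0 -> miss, evict 5, frames {9,6,0}
3 -> miss, evict 0, frames {9,6,3}
0 -> miss, evict 3, frames {9,6,0}
9 -> hit
0 -> hit
Page faults: 10.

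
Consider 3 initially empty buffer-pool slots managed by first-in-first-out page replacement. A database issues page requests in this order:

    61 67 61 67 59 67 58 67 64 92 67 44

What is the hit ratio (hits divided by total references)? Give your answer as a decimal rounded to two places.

0.33

61: miss, frames {61}
67: miss, frames {61,67}
61: hit
67: hit
59: miss, frames {61,67,59}
67: hit
58: miss, evict 61, frames {67,59,58}
67: hit
64: miss, evict 67, frames {59,58,64}
92: miss, evict 59, frames {58,64,92}
67: miss, evict 58, frames {64,92,67}
44: miss, evict 64, frames {92,67,44}
Hits: 4 of 12 references → 4/12 = 0.3333.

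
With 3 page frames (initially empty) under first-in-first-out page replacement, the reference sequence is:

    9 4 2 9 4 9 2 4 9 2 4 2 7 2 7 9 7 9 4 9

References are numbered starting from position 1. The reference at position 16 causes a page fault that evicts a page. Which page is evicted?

pos 1: 9 -> fault, frames (9)
pos 2: 4 -> fault, frames (9 4)
pos 3: 2 -> fault, frames (9 4 2)
pos 4: 9 -> hit
pos 5: 4 -> hit
pos 6: 9 -> hit
pos 7: 2 -> hit
pos 8: 4 -> hit
pos 9: 9 -> hit
pos 10: 2 -> hit
pos 11: 4 -> hit
pos 12: 2 -> hit
pos 13: 7 -> fault, evict 9, frames (4 2 7)
pos 14: 2 -> hit
pos 15: 7 -> hit
pos 16: 9 -> fault, evict 4, frames (2 7 9)
At position 16, page 4 is evicted.

4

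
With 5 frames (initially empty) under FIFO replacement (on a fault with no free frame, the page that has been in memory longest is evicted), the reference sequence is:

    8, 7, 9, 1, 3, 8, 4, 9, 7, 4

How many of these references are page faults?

8: miss, frames {8}
7: miss, frames {8,7}
9: miss, frames {8,7,9}
1: miss, frames {8,7,9,1}
3: miss, frames {8,7,9,1,3}
8: hit
4: miss, evict 8, frames {7,9,1,3,4}
9: hit
7: hit
4: hit
Page faults: 6.

6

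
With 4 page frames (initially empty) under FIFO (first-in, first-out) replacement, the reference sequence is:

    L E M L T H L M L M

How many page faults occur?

L -> miss, frames {L}
E -> miss, frames {L,E}
M -> miss, frames {L,E,M}
L -> hit
T -> miss, frames {L,E,M,T}
H -> miss, evict L, frames {E,M,T,H}
L -> miss, evict E, frames {M,T,H,L}
M -> hit
L -> hit
M -> hit
Page faults: 6.

6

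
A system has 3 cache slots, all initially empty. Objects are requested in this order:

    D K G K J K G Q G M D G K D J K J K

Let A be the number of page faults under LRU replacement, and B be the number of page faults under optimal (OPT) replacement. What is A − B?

Under LRU: F F F . F . . F . F F . F . F . . . → 9 faults.
Under OPT: F F F . F . . F . F F . . . F . . . → 8 faults.
A − B = 9 − 8 = 1.

1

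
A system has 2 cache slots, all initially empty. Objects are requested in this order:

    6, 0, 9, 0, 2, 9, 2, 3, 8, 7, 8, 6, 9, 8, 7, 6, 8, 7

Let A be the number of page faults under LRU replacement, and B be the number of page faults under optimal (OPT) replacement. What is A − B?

Under LRU: F F F . F F . F F F . F F F F F F F → 15 faults.
Under OPT: F F F . F . . F F F . F F . F F . F → 12 faults.
A − B = 15 − 12 = 3.

3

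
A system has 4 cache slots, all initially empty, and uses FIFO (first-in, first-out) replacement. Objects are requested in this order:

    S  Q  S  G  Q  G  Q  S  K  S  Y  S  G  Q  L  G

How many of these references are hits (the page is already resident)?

7

S → fault, frames {S}
Q → fault, frames {S,Q}
S → hit
G → fault, frames {S,Q,G}
Q → hit
G → hit
Q → hit
S → hit
K → fault, frames {S,Q,G,K}
S → hit
Y → fault, evict S, frames {Q,G,K,Y}
S → fault, evict Q, frames {G,K,Y,S}
G → hit
Q → fault, evict G, frames {K,Y,S,Q}
L → fault, evict K, frames {Y,S,Q,L}
G → fault, evict Y, frames {S,Q,L,G}
Hits: 7.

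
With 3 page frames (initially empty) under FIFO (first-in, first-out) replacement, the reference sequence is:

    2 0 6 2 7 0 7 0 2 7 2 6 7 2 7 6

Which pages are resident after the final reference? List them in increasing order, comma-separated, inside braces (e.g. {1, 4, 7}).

{2, 6, 7}

2: miss, frames (2)
0: miss, frames (2 0)
6: miss, frames (2 0 6)
2: hit
7: miss, evict 2, frames (0 6 7)
0: hit
7: hit
0: hit
2: miss, evict 0, frames (6 7 2)
7: hit
2: hit
6: hit
7: hit
2: hit
7: hit
6: hit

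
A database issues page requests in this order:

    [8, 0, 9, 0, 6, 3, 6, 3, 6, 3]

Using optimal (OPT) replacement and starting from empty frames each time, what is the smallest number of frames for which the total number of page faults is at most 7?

2

f=1: 10 faults
f=2: 5 faults
f=3: 5 faults
f=4: 5 faults
f=5: 5 faults
Smallest f with faults ≤ 7 is 2.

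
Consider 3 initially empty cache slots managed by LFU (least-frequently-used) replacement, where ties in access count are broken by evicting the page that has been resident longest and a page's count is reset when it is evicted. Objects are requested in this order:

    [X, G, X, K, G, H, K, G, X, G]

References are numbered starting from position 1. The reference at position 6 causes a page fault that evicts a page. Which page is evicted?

K

pos 1: X: miss, frames (X)
pos 2: G: miss, frames (X G)
pos 3: X: hit
pos 4: K: miss, frames (X G K)
pos 5: G: hit
pos 6: H: miss, evict K, frames (X G H)
At position 6, page K is evicted.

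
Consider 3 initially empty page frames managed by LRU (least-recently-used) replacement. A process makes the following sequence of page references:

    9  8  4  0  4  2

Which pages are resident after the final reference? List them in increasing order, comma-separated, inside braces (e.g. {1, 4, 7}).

{0, 2, 4}

9 → fault, frames (9)
8 → fault, frames (9 8)
4 → fault, frames (9 8 4)
0 → fault, evict 9, frames (8 4 0)
4 → hit
2 → fault, evict 8, frames (0 4 2)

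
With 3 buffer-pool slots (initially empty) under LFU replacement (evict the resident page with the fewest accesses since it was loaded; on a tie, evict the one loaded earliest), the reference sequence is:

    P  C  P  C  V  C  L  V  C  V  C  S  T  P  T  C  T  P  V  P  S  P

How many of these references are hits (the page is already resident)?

8

P → fault, frames {P}
C → fault, frames {P,C}
P → hit
C → hit
V → fault, frames {P,C,V}
C → hit
L → fault, evict V, frames {P,C,L}
V → fault, evict L, frames {P,C,V}
C → hit
V → hit
C → hit
S → fault, evict P, frames {C,V,S}
T → fault, evict S, frames {C,V,T}
P → fault, evict T, frames {C,V,P}
T → fault, evict P, frames {C,V,T}
C → hit
T → hit
P → fault, evict V, frames {C,T,P}
V → fault, evict P, frames {C,T,V}
P → fault, evict V, frames {C,T,P}
S → fault, evict P, frames {C,T,S}
P → fault, evict S, frames {C,T,P}
Hits: 8.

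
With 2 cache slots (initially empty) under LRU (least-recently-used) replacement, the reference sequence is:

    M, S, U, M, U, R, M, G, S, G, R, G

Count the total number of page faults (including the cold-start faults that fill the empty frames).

9

M: miss, frames (M)
S: miss, frames (M S)
U: miss, evict M, frames (S U)
M: miss, evict S, frames (U M)
U: hit
R: miss, evict M, frames (U R)
M: miss, evict U, frames (R M)
G: miss, evict R, frames (M G)
S: miss, evict M, frames (G S)
G: hit
R: miss, evict S, frames (G R)
G: hit
Page faults: 9.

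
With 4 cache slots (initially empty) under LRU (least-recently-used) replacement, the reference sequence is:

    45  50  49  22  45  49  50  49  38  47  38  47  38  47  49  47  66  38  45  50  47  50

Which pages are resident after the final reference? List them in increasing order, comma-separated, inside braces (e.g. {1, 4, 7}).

{38, 45, 47, 50}

45 → fault, frames (45)
50 → fault, frames (45 50)
49 → fault, frames (45 50 49)
22 → fault, frames (45 50 49 22)
45 → hit
49 → hit
50 → hit
49 → hit
38 → fault, evict 22, frames (45 50 49 38)
47 → fault, evict 45, frames (50 49 38 47)
38 → hit
47 → hit
38 → hit
47 → hit
49 → hit
47 → hit
66 → fault, evict 50, frames (38 49 47 66)
38 → hit
45 → fault, evict 49, frames (47 66 38 45)
50 → fault, evict 47, frames (66 38 45 50)
47 → fault, evict 66, frames (38 45 50 47)
50 → hit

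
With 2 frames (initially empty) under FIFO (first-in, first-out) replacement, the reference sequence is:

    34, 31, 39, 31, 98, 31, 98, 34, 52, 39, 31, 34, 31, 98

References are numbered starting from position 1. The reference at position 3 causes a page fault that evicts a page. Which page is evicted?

34

pos 1: 34: fault, frames [34]
pos 2: 31: fault, frames [34, 31]
pos 3: 39: fault, evict 34, frames [31, 39]
At position 3, page 34 is evicted.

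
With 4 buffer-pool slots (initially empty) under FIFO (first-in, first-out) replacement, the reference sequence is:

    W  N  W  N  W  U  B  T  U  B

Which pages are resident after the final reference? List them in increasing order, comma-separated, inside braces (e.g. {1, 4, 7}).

{B, N, T, U}

W: miss, frames [W]
N: miss, frames [W, N]
W: hit
N: hit
W: hit
U: miss, frames [W, N, U]
B: miss, frames [W, N, U, B]
T: miss, evict W, frames [N, U, B, T]
U: hit
B: hit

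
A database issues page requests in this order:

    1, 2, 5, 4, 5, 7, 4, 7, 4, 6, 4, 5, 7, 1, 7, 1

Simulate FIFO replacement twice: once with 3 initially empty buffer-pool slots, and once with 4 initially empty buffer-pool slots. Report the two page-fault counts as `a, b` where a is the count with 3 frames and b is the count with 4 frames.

9, 7

3 frames: F F F F . F . . . F . F . F F . → 9 faults.
4 frames: F F F F . F . . . F . . . F . . → 7 faults.
7 < 9: adding a frame reduced faults, as is typical.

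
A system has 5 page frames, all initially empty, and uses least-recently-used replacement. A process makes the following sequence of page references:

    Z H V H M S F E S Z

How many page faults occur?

8

Z -> fault, frames (Z)
H -> fault, frames (Z H)
V -> fault, frames (Z H V)
H -> hit
M -> fault, frames (Z V H M)
S -> fault, frames (Z V H M S)
F -> fault, evict Z, frames (V H M S F)
E -> fault, evict V, frames (H M S F E)
S -> hit
Z -> fault, evict H, frames (M F E S Z)
Page faults: 8.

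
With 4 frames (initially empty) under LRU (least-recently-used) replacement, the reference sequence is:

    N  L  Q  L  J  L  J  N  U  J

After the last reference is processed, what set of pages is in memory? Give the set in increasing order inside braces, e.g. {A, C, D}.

N -> fault, frames {N}
L -> fault, frames {N,L}
Q -> fault, frames {N,L,Q}
L -> hit
J -> fault, frames {N,Q,L,J}
L -> hit
J -> hit
N -> hit
U -> fault, evict Q, frames {L,J,N,U}
J -> hit

{J, L, N, U}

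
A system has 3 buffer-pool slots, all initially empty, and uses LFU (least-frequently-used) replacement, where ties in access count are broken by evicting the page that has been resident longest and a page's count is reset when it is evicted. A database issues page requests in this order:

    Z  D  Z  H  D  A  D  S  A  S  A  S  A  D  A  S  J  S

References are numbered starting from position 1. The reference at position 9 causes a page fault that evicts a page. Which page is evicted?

S

pos 1: Z -> miss, frames {Z}
pos 2: D -> miss, frames {Z,D}
pos 3: Z -> hit
pos 4: H -> miss, frames {Z,D,H}
pos 5: D -> hit
pos 6: A -> miss, evict H, frames {Z,D,A}
pos 7: D -> hit
pos 8: S -> miss, evict A, frames {Z,D,S}
pos 9: A -> miss, evict S, frames {Z,D,A}
At position 9, page S is evicted.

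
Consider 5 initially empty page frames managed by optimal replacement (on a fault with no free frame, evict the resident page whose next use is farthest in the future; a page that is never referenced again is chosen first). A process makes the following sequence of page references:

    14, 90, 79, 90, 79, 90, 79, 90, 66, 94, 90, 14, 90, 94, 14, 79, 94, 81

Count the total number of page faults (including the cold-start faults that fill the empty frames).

14 -> fault, frames (14)
90 -> fault, frames (14 90)
79 -> fault, frames (14 90 79)
90 -> hit
79 -> hit
90 -> hit
79 -> hit
90 -> hit
66 -> fault, frames (14 90 79 66)
94 -> fault, frames (14 90 79 66 94)
90 -> hit
14 -> hit
90 -> hit
94 -> hit
14 -> hit
79 -> hit
94 -> hit
81 -> fault, evict 94, frames (14 90 79 66 81)
Page faults: 6.

6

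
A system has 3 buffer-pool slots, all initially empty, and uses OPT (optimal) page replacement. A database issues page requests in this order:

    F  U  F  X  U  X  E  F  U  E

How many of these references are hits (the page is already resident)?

6

F -> fault, frames [F]
U -> fault, frames [F, U]
F -> hit
X -> fault, frames [F, U, X]
U -> hit
X -> hit
E -> fault, evict X, frames [F, U, E]
F -> hit
U -> hit
E -> hit
Hits: 6.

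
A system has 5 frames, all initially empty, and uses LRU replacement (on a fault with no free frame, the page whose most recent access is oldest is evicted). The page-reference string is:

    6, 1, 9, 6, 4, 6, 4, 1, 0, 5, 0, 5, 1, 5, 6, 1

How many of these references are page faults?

6

6 → miss, frames [6]
1 → miss, frames [6, 1]
9 → miss, frames [6, 1, 9]
6 → hit
4 → miss, frames [1, 9, 6, 4]
6 → hit
4 → hit
1 → hit
0 → miss, frames [9, 6, 4, 1, 0]
5 → miss, evict 9, frames [6, 4, 1, 0, 5]
0 → hit
5 → hit
1 → hit
5 → hit
6 → hit
1 → hit
Page faults: 6.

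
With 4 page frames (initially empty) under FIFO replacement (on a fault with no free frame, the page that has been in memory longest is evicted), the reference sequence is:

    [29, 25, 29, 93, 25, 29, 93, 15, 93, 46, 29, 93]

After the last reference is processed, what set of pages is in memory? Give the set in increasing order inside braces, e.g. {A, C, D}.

29 -> miss, frames (29)
25 -> miss, frames (29 25)
29 -> hit
93 -> miss, frames (29 25 93)
25 -> hit
29 -> hit
93 -> hit
15 -> miss, frames (29 25 93 15)
93 -> hit
46 -> miss, evict 29, frames (25 93 15 46)
29 -> miss, evict 25, frames (93 15 46 29)
93 -> hit

{15, 29, 46, 93}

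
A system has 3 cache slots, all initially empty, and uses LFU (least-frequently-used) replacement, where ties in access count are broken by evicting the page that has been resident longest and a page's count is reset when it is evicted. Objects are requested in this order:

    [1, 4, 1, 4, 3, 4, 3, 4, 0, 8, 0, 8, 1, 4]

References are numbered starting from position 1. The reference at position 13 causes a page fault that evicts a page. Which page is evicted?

pos 1: 1 → miss, frames [1]
pos 2: 4 → miss, frames [1, 4]
pos 3: 1 → hit
pos 4: 4 → hit
pos 5: 3 → miss, frames [1, 4, 3]
pos 6: 4 → hit
pos 7: 3 → hit
pos 8: 4 → hit
pos 9: 0 → miss, evict 1, frames [4, 3, 0]
pos 10: 8 → miss, evict 0, frames [4, 3, 8]
pos 11: 0 → miss, evict 8, frames [4, 3, 0]
pos 12: 8 → miss, evict 0, frames [4, 3, 8]
pos 13: 1 → miss, evict 8, frames [4, 3, 1]
At position 13, page 8 is evicted.

8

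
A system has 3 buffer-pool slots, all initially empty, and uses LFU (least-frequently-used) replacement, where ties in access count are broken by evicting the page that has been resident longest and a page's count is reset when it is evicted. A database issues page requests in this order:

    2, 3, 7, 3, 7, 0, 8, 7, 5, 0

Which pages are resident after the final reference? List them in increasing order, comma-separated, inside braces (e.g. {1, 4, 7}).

2 → fault, frames (2)
3 → fault, frames (2 3)
7 → fault, frames (2 3 7)
3 → hit
7 → hit
0 → fault, evict 2, frames (3 7 0)
8 → fault, evict 0, frames (3 7 8)
7 → hit
5 → fault, evict 8, frames (3 7 5)
0 → fault, evict 5, frames (3 7 0)

{0, 3, 7}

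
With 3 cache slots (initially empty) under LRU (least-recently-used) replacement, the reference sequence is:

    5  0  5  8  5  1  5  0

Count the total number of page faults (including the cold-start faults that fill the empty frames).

5

5 → fault, frames [5]
0 → fault, frames [5, 0]
5 → hit
8 → fault, frames [0, 5, 8]
5 → hit
1 → fault, evict 0, frames [8, 5, 1]
5 → hit
0 → fault, evict 8, frames [1, 5, 0]
Page faults: 5.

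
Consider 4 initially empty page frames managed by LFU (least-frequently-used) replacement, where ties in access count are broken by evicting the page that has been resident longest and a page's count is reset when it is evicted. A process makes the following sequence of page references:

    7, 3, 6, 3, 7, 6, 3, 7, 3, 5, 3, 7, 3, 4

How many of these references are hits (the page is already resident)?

7 → fault, frames {7}
3 → fault, frames {7,3}
6 → fault, frames {7,3,6}
3 → hit
7 → hit
6 → hit
3 → hit
7 → hit
3 → hit
5 → fault, frames {7,3,6,5}
3 → hit
7 → hit
3 → hit
4 → fault, evict 5, frames {7,3,6,4}
Hits: 9.

9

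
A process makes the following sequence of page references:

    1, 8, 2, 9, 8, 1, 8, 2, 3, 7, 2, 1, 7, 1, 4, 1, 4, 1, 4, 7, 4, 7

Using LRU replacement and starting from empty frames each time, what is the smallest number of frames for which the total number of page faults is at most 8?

4

f=1: 22 faults
f=2: 14 faults
f=3: 10 faults
f=4: 8 faults
f=5: 7 faults
f=6: 7 faults
f=7: 7 faults
Smallest f with faults ≤ 8 is 4.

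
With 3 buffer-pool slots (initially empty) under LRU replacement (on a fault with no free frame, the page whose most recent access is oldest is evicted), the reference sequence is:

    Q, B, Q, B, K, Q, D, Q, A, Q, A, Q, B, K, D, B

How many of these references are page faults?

8

Q: miss, frames [Q]
B: miss, frames [Q, B]
Q: hit
B: hit
K: miss, frames [Q, B, K]
Q: hit
D: miss, evict B, frames [K, Q, D]
Q: hit
A: miss, evict K, frames [D, Q, A]
Q: hit
A: hit
Q: hit
B: miss, evict D, frames [A, Q, B]
K: miss, evict A, frames [Q, B, K]
D: miss, evict Q, frames [B, K, D]
B: hit
Page faults: 8.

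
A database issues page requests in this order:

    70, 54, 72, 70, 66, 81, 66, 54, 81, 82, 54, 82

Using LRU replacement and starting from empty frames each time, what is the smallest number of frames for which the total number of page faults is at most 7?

3

f=1: 12 faults
f=2: 10 faults
f=3: 7 faults
f=4: 7 faults
f=5: 6 faults
f=6: 6 faults
Smallest f with faults ≤ 7 is 3.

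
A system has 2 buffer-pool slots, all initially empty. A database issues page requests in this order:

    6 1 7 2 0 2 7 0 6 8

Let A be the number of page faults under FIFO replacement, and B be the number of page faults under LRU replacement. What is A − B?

-1

Under FIFO: F F F F F . F . F F → 8 faults.
Under LRU: F F F F F . F F F F → 9 faults.
A − B = 8 − 9 = -1.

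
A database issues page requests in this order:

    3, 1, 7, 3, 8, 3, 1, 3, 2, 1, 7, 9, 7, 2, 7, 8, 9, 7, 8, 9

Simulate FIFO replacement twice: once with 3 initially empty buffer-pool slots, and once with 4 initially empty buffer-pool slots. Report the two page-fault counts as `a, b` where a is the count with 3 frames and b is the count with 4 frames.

3 frames: F F F . F F F . F . F F . . . F . . . . → 10 faults.
4 frames: F F F . F . . . F . . F . . . . . . . . → 6 faults.
6 < 10: adding a frame reduced faults, as is typical.

10, 6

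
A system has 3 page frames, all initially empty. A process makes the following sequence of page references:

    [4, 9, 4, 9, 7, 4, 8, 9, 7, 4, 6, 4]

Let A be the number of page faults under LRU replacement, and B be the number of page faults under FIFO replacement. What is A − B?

Under LRU: F F . . F . F F F F F . → 8 faults.
Under FIFO: F F . . F . F . . F F . → 6 faults.
A − B = 8 − 6 = 2.

2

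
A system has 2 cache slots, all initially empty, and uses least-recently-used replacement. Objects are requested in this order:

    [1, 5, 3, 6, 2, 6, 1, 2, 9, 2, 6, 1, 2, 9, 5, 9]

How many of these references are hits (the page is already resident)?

3

1 -> fault, frames {1}
5 -> fault, frames {1,5}
3 -> fault, evict 1, frames {5,3}
6 -> fault, evict 5, frames {3,6}
2 -> fault, evict 3, frames {6,2}
6 -> hit
1 -> fault, evict 2, frames {6,1}
2 -> fault, evict 6, frames {1,2}
9 -> fault, evict 1, frames {2,9}
2 -> hit
6 -> fault, evict 9, frames {2,6}
1 -> fault, evict 2, frames {6,1}
2 -> fault, evict 6, frames {1,2}
9 -> fault, evict 1, frames {2,9}
5 -> fault, evict 2, frames {9,5}
9 -> hit
Hits: 3.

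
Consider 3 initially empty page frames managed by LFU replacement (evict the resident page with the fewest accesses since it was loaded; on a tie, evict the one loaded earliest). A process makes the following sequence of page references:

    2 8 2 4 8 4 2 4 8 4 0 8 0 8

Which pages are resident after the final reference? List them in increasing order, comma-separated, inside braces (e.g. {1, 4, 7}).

2 → fault, frames [2]
8 → fault, frames [2, 8]
2 → hit
4 → fault, frames [2, 8, 4]
8 → hit
4 → hit
2 → hit
4 → hit
8 → hit
4 → hit
0 → fault, evict 2, frames [8, 4, 0]
8 → hit
0 → hit
8 → hit

{0, 4, 8}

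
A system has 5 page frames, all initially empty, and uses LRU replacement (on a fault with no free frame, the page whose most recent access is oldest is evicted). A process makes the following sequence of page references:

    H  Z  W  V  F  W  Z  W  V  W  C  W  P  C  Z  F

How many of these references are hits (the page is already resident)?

8

H -> fault, frames (H)
Z -> fault, frames (H Z)
W -> fault, frames (H Z W)
V -> fault, frames (H Z W V)
F -> fault, frames (H Z W V F)
W -> hit
Z -> hit
W -> hit
V -> hit
W -> hit
C -> fault, evict H, frames (F Z V W C)
W -> hit
P -> fault, evict F, frames (Z V C W P)
C -> hit
Z -> hit
F -> fault, evict V, frames (W P C Z F)
Hits: 8.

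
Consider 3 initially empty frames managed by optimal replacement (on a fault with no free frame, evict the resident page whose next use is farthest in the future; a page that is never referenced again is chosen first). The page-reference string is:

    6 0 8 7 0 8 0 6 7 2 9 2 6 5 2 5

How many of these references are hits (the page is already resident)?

6: miss, frames {6}
0: miss, frames {6,0}
8: miss, frames {6,0,8}
7: miss, evict 6, frames {0,8,7}
0: hit
8: hit
0: hit
6: miss, evict 8, frames {0,7,6}
7: hit
2: miss, evict 7, frames {0,6,2}
9: miss, evict 0, frames {6,2,9}
2: hit
6: hit
5: miss, evict 9, frames {6,2,5}
2: hit
5: hit
Hits: 8.

8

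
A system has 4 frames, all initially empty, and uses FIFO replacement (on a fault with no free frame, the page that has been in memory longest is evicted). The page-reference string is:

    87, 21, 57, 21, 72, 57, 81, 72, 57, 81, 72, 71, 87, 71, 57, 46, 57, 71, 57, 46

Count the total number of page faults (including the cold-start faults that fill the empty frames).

9

87: fault, frames [87]
21: fault, frames [87, 21]
57: fault, frames [87, 21, 57]
21: hit
72: fault, frames [87, 21, 57, 72]
57: hit
81: fault, evict 87, frames [21, 57, 72, 81]
72: hit
57: hit
81: hit
72: hit
71: fault, evict 21, frames [57, 72, 81, 71]
87: fault, evict 57, frames [72, 81, 71, 87]
71: hit
57: fault, evict 72, frames [81, 71, 87, 57]
46: fault, evict 81, frames [71, 87, 57, 46]
57: hit
71: hit
57: hit
46: hit
Page faults: 9.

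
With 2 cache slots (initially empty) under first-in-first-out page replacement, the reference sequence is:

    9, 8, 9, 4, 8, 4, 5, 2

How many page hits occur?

3

9 -> miss, frames (9)
8 -> miss, frames (9 8)
9 -> hit
4 -> miss, evict 9, frames (8 4)
8 -> hit
4 -> hit
5 -> miss, evict 8, frames (4 5)
2 -> miss, evict 4, frames (5 2)
Hits: 3.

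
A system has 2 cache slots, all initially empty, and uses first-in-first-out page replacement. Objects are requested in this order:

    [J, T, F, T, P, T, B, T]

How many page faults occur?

6

J → fault, frames (J)
T → fault, frames (J T)
F → fault, evict J, frames (T F)
T → hit
P → fault, evict T, frames (F P)
T → fault, evict F, frames (P T)
B → fault, evict P, frames (T B)
T → hit
Page faults: 6.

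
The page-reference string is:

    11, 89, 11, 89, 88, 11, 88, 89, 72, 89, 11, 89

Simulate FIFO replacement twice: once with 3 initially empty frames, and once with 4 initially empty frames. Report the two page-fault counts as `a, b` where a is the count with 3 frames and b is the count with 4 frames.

6, 4

3 frames: F F . . F . . . F . F F → 6 faults.
4 frames: F F . . F . . . F . . . → 4 faults.
4 < 6: adding a frame reduced faults, as is typical.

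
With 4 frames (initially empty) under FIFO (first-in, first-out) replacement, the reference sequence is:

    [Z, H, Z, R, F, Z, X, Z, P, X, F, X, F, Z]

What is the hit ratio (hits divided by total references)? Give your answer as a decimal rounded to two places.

Z: miss, frames (Z)
H: miss, frames (Z H)
Z: hit
R: miss, frames (Z H R)
F: miss, frames (Z H R F)
Z: hit
X: miss, evict Z, frames (H R F X)
Z: miss, evict H, frames (R F X Z)
P: miss, evict R, frames (F X Z P)
X: hit
F: hit
X: hit
F: hit
Z: hit
Hits: 7 of 14 references → 7/14 = 0.5000.

0.50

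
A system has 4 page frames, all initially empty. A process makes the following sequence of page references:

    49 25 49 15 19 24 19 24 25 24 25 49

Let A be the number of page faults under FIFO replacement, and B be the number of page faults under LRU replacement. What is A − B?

-1

Under FIFO: F F . F F F . . . . . F → 6 faults.
Under LRU: F F . F F F . . F . . F → 7 faults.
A − B = 6 − 7 = -1.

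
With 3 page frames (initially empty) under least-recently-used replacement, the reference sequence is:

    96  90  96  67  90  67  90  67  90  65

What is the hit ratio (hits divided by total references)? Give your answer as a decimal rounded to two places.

96 -> fault, frames {96}
90 -> fault, frames {96,90}
96 -> hit
67 -> fault, frames {90,96,67}
90 -> hit
67 -> hit
90 -> hit
67 -> hit
90 -> hit
65 -> fault, evict 96, frames {67,90,65}
Hits: 6 of 10 references → 6/10 = 0.6000.

0.60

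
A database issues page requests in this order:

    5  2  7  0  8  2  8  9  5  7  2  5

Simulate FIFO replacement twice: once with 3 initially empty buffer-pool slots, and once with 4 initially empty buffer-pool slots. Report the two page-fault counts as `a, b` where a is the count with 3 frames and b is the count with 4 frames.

10, 9

3 frames: F F F F F F . F F F F . → 10 faults.
4 frames: F F F F F . . F F F F . → 9 faults.
9 < 10: adding a frame reduced faults, as is typical.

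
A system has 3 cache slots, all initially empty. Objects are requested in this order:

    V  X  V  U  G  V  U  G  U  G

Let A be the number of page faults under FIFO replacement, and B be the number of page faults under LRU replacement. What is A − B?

Under FIFO: F F . F F F . . . . → 5 faults.
Under LRU: F F . F F . . . . . → 4 faults.
A − B = 5 − 4 = 1.

1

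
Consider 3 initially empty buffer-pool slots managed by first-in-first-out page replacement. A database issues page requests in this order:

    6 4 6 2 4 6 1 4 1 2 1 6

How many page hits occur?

7

6 → fault, frames [6]
4 → fault, frames [6, 4]
6 → hit
2 → fault, frames [6, 4, 2]
4 → hit
6 → hit
1 → fault, evict 6, frames [4, 2, 1]
4 → hit
1 → hit
2 → hit
1 → hit
6 → fault, evict 4, frames [2, 1, 6]
Hits: 7.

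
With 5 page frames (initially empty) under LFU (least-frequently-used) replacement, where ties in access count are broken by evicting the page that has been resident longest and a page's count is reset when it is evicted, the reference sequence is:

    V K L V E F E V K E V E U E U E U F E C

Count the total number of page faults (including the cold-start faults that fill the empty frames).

V: fault, frames (V)
K: fault, frames (V K)
L: fault, frames (V K L)
V: hit
E: fault, frames (V K L E)
F: fault, frames (V K L E F)
E: hit
V: hit
K: hit
E: hit
V: hit
E: hit
U: fault, evict L, frames (V K E F U)
E: hit
U: hit
E: hit
U: hit
F: hit
E: hit
C: fault, evict K, frames (V E F U C)
Page faults: 7.

7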